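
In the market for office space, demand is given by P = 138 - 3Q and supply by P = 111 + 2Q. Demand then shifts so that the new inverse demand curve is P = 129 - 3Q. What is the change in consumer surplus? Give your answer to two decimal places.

-24.30

Initial equilibrium: Q_0 = 5.4, P_0 = 121.8; CS_0 = (1/2)(5.4)(16.2) = 43.74, PS_0 = (1/2)(5.4)(10.8) = 29.16.
New equilibrium: 129 - 3Q = 111 + 2Q gives Q_1 = 3.6, P_1 = 118.2; CS_1 = 19.44, PS_1 = 12.96.
Change in consumer surplus = 19.44 - 43.74 = -24.3.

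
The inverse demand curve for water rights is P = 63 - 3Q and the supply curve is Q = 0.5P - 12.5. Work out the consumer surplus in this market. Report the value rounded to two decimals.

86.64

Rewriting supply in inverse form: P = 25 + 2Q.
Setting demand equal to supply, 38 = 5Q, so Q* = 7.6 and P* = 40.2.
The demand choke price is 63, so CS = (1/2)(Q*)(63 - P*) = (1/2)(7.6)(22.8) = 86.64.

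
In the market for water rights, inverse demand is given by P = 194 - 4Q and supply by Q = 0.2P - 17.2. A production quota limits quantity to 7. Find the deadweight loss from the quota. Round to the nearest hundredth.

Rewriting supply in inverse form: P = 86 + 5Q.
Unrestricted equilibrium: Q* = (194 - 86)/(4 + 5) = 12.
At Q = 7 the demand price is 194 - 4(7) = 166 and the supply price is 86 + 5(7) = 121.
DWL = (1/2)(gap between curves at 7) x (Q* - 7) = (1/2)(45)(5) = 112.5.

112.50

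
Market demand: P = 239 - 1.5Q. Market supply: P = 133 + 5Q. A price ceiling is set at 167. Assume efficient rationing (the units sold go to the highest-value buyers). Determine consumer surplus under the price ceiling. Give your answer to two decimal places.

Free-market equilibrium: 239 - 1.5Q = 133 + 5Q gives Q* = 16.3077, P* = 214.5385.
At P = 167, sellers supply (167 - 133)/5 = 6.8 while buyers want more, so the quantity traded is 6.8 at price 167.
The demand price at Q = 6.8 is 228.8. CS is the trapezoid between demand and 167 over [0, 6.8]: (1/2)[(239 - 167) + (228.8 - 167)](6.8) = 454.92.

454.92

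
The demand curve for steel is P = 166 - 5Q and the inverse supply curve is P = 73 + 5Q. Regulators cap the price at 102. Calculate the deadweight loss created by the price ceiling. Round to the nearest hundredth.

Without the control, 166 - 5Q = 73 + 5Q so Q* = 9.3 and P* = 119.5.
At the ceiling price 102, quantity supplied is (102 - 73)/5 = 5.8; supply is the short side, so Q = 5.8 trades at P = 102.
At Q = 5.8 the demand price is 137 and the supply price is 102. Deadweight loss is the triangle between the curves from 5.8 to 9.3: (1/2)(137 - 102)(9.3 - 5.8) = 61.25.

61.25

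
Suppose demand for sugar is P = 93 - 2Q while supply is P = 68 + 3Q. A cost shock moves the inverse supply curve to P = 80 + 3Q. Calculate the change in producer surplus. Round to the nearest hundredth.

Initial equilibrium: Q_0 = 5, P_0 = 83; CS_0 = (1/2)(5)(10) = 25, PS_0 = (1/2)(5)(15) = 37.5.
New equilibrium: 93 - 2Q = 80 + 3Q gives Q_1 = 2.6, P_1 = 87.8; CS_1 = 6.76, PS_1 = 10.14.
Change in producer surplus = 10.14 - 37.5 = -27.36.

-27.36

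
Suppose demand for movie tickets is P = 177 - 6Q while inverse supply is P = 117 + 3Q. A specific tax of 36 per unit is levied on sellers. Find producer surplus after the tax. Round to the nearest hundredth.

10.67

Without the tax, 177 - 6Q = 117 + 3Q so Q* = 6.6667 and P* = 137.
With the tax, sellers need 36 more per unit: 177 - 6Q = 117 + 3Q + 36, so Q_t = 2.6667. Buyers pay P_b = 161; sellers receive P_s = P_b - 36 = 125.
Producer surplus is the triangle above supply below P_s: (1/2)(2.6667)(125 - 117) = 10.6667.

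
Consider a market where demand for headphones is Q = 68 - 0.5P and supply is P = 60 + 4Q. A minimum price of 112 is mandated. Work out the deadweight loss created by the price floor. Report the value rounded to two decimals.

1.33

Rewriting demand in inverse form: P = 136 - 2Q.
Free-market equilibrium: 136 - 2Q = 60 + 4Q gives Q* = 12.6667, P* = 110.6667.
At the floor price 112, quantity demanded is (136 - 112)/2 = 12; demand is the short side, so Q = 12 trades at P = 112.
At Q = 12 the demand price is 112 and the supply price is 108. Deadweight loss is the triangle between the curves from 12 to 12.6667: (1/2)(112 - 108)(12.6667 - 12) = 1.3333.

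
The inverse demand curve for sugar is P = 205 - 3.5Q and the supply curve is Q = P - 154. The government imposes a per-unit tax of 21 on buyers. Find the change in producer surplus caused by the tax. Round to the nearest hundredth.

Rewriting supply in inverse form: P = 154 + Q.
Without the tax, 205 - 3.5Q = 154 + Q so Q* = 11.3333 and P* = 165.3333.
A tax on buyers shifts demand down by 21: (205 - 21) - 3.5Q = 154 + Q, so Q_t = 6.6667. Buyers pay P_b = 181.6667; sellers receive P_s = P_b - 21 = 160.6667.
PS falls from (1/2)(11.3333)(11.3333) = 64.2222 to (1/2)(6.6667)(6.6667) = 22.2222, a change of -42.

-42.00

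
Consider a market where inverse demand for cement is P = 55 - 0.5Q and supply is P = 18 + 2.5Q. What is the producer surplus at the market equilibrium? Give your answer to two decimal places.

Equilibrium: 55 - 0.5Q = 18 + 2.5Q, so Q* = 12.3333 and P* = 48.8333.
The supply curve's price intercept is 18, so PS = (1/2)(Q*)(P* - 18) = (1/2)(12.3333)(30.8333) = 190.1389.

190.14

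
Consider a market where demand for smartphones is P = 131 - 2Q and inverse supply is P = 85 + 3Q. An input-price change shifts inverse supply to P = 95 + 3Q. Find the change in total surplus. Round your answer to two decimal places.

Initial equilibrium: Q_0 = 9.2, P_0 = 112.6; CS_0 = (1/2)(9.2)(18.4) = 84.64, PS_0 = (1/2)(9.2)(27.6) = 126.96.
New equilibrium: 131 - 2Q = 95 + 3Q gives Q_1 = 7.2, P_1 = 116.6; CS_1 = 51.84, PS_1 = 77.76.
Change in total surplus = (51.84 + 77.76) - (84.64 + 126.96) = -82.

-82.00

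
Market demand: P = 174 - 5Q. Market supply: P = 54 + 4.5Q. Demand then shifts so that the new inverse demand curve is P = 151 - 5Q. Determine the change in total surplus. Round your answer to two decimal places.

-262.68

Initial equilibrium: Q_0 = 12.6316, P_0 = 110.8421; CS_0 = (1/2)(12.6316)(63.1579) = 398.892, PS_0 = (1/2)(12.6316)(56.8421) = 359.0028.
New equilibrium: 151 - 5Q = 54 + 4.5Q gives Q_1 = 10.2105, P_1 = 99.9474; CS_1 = 260.6371, PS_1 = 234.5734.
Change in total surplus = (260.6371 + 234.5734) - (398.892 + 359.0028) = -262.6842.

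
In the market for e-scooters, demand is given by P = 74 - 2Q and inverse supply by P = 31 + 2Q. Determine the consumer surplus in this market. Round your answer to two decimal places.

115.56

Setting demand equal to supply, 43 = 4Q, so Q* = 10.75 and P* = 52.5.
CS is the area between the demand curve and P* from 0 to Q*: (1/2)(10.75)(21.5) = 115.5625.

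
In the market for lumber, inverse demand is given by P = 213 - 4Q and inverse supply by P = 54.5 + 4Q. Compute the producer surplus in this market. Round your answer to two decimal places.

Set 213 - 4Q = 54.5 + 4Q, which gives 158.5 = 8Q, so Q* = 19.8125 and P* = 213 - 4(19.8125) = 133.75.
PS is the area between P* and the supply curve from 0 to Q*: (1/2)(19.8125)(79.25) = 785.0703.

785.07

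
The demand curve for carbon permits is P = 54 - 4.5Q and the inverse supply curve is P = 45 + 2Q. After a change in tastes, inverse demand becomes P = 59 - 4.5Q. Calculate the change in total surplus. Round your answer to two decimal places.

Initial equilibrium: Q_0 = 1.3846, P_0 = 47.7692; CS_0 = (1/2)(1.3846)(6.2308) = 4.3136, PS_0 = (1/2)(1.3846)(2.7692) = 1.9172.
New equilibrium: 59 - 4.5Q = 45 + 2Q gives Q_1 = 2.1538, P_1 = 49.3077; CS_1 = 10.4379, PS_1 = 4.6391.
Change in total surplus = (10.4379 + 4.6391) - (4.3136 + 1.9172) = 8.8462.

8.85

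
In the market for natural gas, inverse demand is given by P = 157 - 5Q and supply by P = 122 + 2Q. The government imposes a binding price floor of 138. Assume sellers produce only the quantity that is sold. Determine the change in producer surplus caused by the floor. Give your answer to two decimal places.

Without the control, 157 - 5Q = 122 + 2Q so Q* = 5 and P* = 132.
At the floor price 138, quantity demanded is (157 - 138)/5 = 3.8; demand is the short side, so Q = 3.8 trades at P = 138.
PS goes from (1/2)(5)(10) = 25 to 46.36 (computed as (138 - 122)(3.8) - (1/2)(2)(3.8)^2), a change of 21.36.

21.36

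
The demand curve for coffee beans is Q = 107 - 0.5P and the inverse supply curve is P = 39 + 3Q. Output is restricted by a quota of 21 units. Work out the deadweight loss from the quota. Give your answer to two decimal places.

490.00

Rewriting demand in inverse form: P = 214 - 2Q.
Unrestricted equilibrium: Q* = (214 - 39)/(2 + 3) = 35.
At Q = 21 the demand price is 214 - 2(21) = 172 and the supply price is 39 + 3(21) = 102.
DWL = (1/2)(gap between curves at 21) x (Q* - 21) = (1/2)(70)(14) = 490.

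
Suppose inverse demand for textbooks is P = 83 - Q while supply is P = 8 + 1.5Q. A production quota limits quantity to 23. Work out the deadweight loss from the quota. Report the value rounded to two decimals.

Unrestricted equilibrium: Q* = (83 - 8)/(1 + 1.5) = 30.
At Q = 23 the demand price is 83 - (23) = 60 and the supply price is 8 + 1.5(23) = 42.5.
Deadweight loss is the triangle between the curves from 23 to 30: (1/2)(60 - 42.5)(30 - 23) = 61.25.

61.25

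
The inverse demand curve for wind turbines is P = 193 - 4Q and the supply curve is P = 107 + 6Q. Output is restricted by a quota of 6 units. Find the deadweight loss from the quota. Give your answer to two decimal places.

33.80

Unrestricted equilibrium: Q* = (193 - 107)/(4 + 6) = 8.6.
At Q = 6 the demand price is 193 - 4(6) = 169 and the supply price is 107 + 6(6) = 143.
DWL = (1/2)(gap between curves at 6) x (Q* - 6) = (1/2)(26)(2.6) = 33.8.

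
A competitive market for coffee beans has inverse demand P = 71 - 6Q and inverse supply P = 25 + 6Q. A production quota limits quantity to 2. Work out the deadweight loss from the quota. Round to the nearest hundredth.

Without the quota, 71 - 6Q = 25 + 6Q gives Q* = 3.8333.
At Q = 2 the demand price is 71 - 6(2) = 59 and the supply price is 25 + 6(2) = 37.
Deadweight loss is the triangle between the curves from 2 to 3.8333: (1/2)(59 - 37)(3.8333 - 2) = 20.1667.

20.17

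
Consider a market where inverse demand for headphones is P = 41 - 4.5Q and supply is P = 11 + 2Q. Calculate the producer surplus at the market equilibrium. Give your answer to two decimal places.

21.30

Set 41 - 4.5Q = 11 + 2Q, which gives 30 = 6.5Q, so Q* = 4.6154 and P* = 41 - 4.5(4.6154) = 20.2308.
PS is the area between P* and the supply curve from 0 to Q*: (1/2)(4.6154)(9.2308) = 21.3018.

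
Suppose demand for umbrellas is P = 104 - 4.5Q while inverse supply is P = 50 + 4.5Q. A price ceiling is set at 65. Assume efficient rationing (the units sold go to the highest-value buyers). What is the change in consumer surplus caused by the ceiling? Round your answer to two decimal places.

Without the control, 104 - 4.5Q = 50 + 4.5Q so Q* = 6 and P* = 77.
At P = 65, sellers supply (65 - 50)/4.5 = 3.3333 while buyers want more, so the quantity traded is 3.3333 at price 65.
CS goes from (1/2)(6)(27) = 81 to 105 (computed as (104 - 65)(3.3333) - (1/2)(4.5)(3.3333)^2), a change of 24.

24.00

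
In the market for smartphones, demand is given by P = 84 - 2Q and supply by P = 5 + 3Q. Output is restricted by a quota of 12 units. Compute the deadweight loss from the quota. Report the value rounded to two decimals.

36.10

Unrestricted equilibrium: Q* = (84 - 5)/(2 + 3) = 15.8.
At Q = 12 the demand price is 84 - 2(12) = 60 and the supply price is 5 + 3(12) = 41.
DWL = (1/2)(gap between curves at 12) x (Q* - 12) = (1/2)(19)(3.8) = 36.1.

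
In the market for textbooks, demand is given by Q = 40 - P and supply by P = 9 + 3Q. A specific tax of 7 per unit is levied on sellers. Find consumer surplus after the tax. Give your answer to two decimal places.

18.00

Rewriting demand in inverse form: P = 40 - Q.
Without the tax, 40 - Q = 9 + 3Q so Q* = 7.75 and P* = 32.25.
With the tax, sellers need 7 more per unit: 40 - Q = 9 + 3Q + 7, so Q_t = 6. Buyers pay P_b = 34; sellers receive P_s = P_b - 7 = 27.
CS = (1/2)(Q_t)(40 - P_b) = (1/2)(6)(6) = 18.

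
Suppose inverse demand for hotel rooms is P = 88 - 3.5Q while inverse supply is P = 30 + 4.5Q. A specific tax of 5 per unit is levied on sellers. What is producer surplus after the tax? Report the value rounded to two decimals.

Without the tax, 88 - 3.5Q = 30 + 4.5Q so Q* = 7.25 and P* = 62.625.
With the tax, sellers need 5 more per unit: 88 - 3.5Q = 30 + 4.5Q + 5, so Q_t = 6.625. Buyers pay P_b = 64.8125; sellers receive P_s = P_b - 5 = 59.8125.
Producer surplus is the triangle above supply below P_s: (1/2)(6.625)(59.8125 - 30) = 98.7539.

98.75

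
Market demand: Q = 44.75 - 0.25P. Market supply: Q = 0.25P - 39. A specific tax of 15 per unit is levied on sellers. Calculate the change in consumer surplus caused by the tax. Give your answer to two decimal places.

-14.53

Rewriting demand in inverse form: P = 179 - 4Q.
Rewriting supply in inverse form: P = 156 + 4Q.
Pre-tax equilibrium: 179 - 4Q = 156 + 4Q gives Q* = 2.875, P* = 167.5.
A tax on sellers shifts supply up by 15: 179 - 4Q = 156 + 4Q + 15, so Q_t = 1. Buyers pay P_b = 175; sellers receive P_s = P_b - 15 = 160.
Consumers lose the trapezoid between P* and P_b out to Q_t plus the triangle from Q_t to Q*: change in CS = 2 - 16.5312 = -14.5312.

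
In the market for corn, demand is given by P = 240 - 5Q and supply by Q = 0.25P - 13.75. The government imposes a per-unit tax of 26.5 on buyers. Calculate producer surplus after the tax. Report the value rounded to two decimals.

Rewriting supply in inverse form: P = 55 + 4Q.
Without the tax, 240 - 5Q = 55 + 4Q so Q* = 20.5556 and P* = 137.2222.
A tax on buyers shifts demand down by 26.5: (240 - 26.5) - 5Q = 55 + 4Q, so Q_t = 17.6111. Buyers pay P_b = 151.9444; sellers receive P_s = P_b - 26.5 = 125.4444.
Producer surplus is the triangle above supply below P_s: (1/2)(17.6111)(125.4444 - 55) = 620.3025.

620.30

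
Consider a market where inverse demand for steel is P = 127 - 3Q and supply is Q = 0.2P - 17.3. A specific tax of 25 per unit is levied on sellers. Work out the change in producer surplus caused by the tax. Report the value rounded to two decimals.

Rewriting supply in inverse form: P = 86.5 + 5Q.
Pre-tax equilibrium: 127 - 3Q = 86.5 + 5Q gives Q* = 5.0625, P* = 111.8125.
With the tax, sellers need 25 more per unit: 127 - 3Q = 86.5 + 5Q + 25, so Q_t = 1.9375. Buyers pay P_b = 121.1875; sellers receive P_s = P_b - 25 = 96.1875.
PS falls from (1/2)(5.0625)(25.3125) = 64.0723 to (1/2)(1.9375)(9.6875) = 9.3848, a change of -54.6875.

-54.69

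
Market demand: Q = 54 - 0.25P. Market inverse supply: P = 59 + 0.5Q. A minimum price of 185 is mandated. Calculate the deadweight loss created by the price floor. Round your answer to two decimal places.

Rewriting demand in inverse form: P = 216 - 4Q.
Without the control, 216 - 4Q = 59 + 0.5Q so Q* = 34.8889 and P* = 76.4444.
At the floor price 185, quantity demanded is (216 - 185)/4 = 7.75; demand is the short side, so Q = 7.75 trades at P = 185.
The lost-trades triangle has base Q* - 7.75 = 27.1389 and height equal to the gap between the curves at Q = 7.75, which is 185 - 62.875 = 122.125. DWL = (1/2)(27.1389)(122.125) = 1657.1684.

1657.17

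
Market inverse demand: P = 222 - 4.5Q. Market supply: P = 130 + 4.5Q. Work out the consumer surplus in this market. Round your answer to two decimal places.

235.11

Setting demand equal to supply, 92 = 9Q, so Q* = 10.2222 and P* = 176.
The demand choke price is 222, so CS = (1/2)(Q*)(222 - P*) = (1/2)(10.2222)(46) = 235.1111.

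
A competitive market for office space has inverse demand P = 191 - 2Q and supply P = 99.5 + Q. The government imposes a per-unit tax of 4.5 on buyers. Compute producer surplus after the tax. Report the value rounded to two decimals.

Without the tax, 191 - 2Q = 99.5 + Q so Q* = 30.5 and P* = 130.
A tax on buyers shifts demand down by 4.5: (191 - 4.5) - 2Q = 99.5 + Q, so Q_t = 29. Buyers pay P_b = 133; sellers receive P_s = P_b - 4.5 = 128.5.
PS = (1/2)(Q_t)(P_s - 99.5) = (1/2)(29)(29) = 420.5.

420.50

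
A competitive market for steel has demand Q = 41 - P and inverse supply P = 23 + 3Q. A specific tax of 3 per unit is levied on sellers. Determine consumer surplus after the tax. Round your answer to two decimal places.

Rewriting demand in inverse form: P = 41 - Q.
Pre-tax equilibrium: 41 - Q = 23 + 3Q gives Q* = 4.5, P* = 36.5.
With the tax, sellers need 3 more per unit: 41 - Q = 23 + 3Q + 3, so Q_t = 3.75. Buyers pay P_b = 37.25; sellers receive P_s = P_b - 3 = 34.25.
CS = (1/2)(Q_t)(41 - P_b) = (1/2)(3.75)(3.75) = 7.0312.

7.03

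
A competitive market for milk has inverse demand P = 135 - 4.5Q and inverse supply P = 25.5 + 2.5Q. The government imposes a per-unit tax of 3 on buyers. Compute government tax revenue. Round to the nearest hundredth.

45.64

Pre-tax equilibrium: 135 - 4.5Q = 25.5 + 2.5Q gives Q* = 15.6429, P* = 64.6071.
With the tax, buyers' net willingness to pay falls by 3: (135 - 3) - 4.5Q = 25.5 + 2.5Q, so Q_t = 15.2143. Buyers pay P_b = 66.5357; sellers receive P_s = P_b - 3 = 63.5357.
Tax revenue = t x Q_t = 3 x 15.2143 = 45.6429.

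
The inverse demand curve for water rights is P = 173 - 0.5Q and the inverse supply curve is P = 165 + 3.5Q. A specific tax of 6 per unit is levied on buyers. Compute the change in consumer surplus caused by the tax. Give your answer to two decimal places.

-0.94

Without the tax, 173 - 0.5Q = 165 + 3.5Q so Q* = 2 and P* = 172.
A tax on buyers shifts demand down by 6: (173 - 6) - 0.5Q = 165 + 3.5Q, so Q_t = 0.5. Buyers pay P_b = 172.75; sellers receive P_s = P_b - 6 = 166.75.
CS falls from (1/2)(2)(1) = 1 to (1/2)(0.5)(0.25) = 0.0625, a change of -0.9375.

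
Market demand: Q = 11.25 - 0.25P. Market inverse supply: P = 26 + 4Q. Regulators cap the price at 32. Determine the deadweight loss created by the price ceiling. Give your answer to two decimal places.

Rewriting demand in inverse form: P = 45 - 4Q.
Free-market equilibrium: 45 - 4Q = 26 + 4Q gives Q* = 2.375, P* = 35.5.
At P = 32, sellers supply (32 - 26)/4 = 1.5 while buyers want more, so the quantity traded is 1.5 at price 32.
At Q = 1.5 the demand price is 39 and the supply price is 32. Deadweight loss is the triangle between the curves from 1.5 to 2.375: (1/2)(39 - 32)(2.375 - 1.5) = 3.0625.

3.06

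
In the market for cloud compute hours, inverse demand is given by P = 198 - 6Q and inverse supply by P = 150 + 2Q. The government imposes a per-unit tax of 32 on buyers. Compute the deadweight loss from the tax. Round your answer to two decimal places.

64.00

Pre-tax equilibrium: 198 - 6Q = 150 + 2Q gives Q* = 6, P* = 162.
A tax on buyers shifts demand down by 32: (198 - 32) - 6Q = 150 + 2Q, so Q_t = 2. Buyers pay P_b = 186; sellers receive P_s = P_b - 32 = 154.
The welfare triangle lost has base Q* - Q_t = 4 and height t = 32, so DWL = (1/2)(4)(32) = 64.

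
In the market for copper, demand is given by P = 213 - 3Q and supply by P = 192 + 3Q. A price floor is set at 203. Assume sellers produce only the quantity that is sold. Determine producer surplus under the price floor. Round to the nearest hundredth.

Free-market equilibrium: 213 - 3Q = 192 + 3Q gives Q* = 3.5, P* = 202.5.
At P = 203, buyers demand (213 - 203)/3 = 3.3333 while sellers would supply more, so the quantity traded is 3.3333 at price 203.
The supply price at Q = 3.3333 is 202. PS is the trapezoid between 203 and supply over [0, 3.3333]: (1/2)[(203 - 192) + (203 - 202)](3.3333) = 20.

20.00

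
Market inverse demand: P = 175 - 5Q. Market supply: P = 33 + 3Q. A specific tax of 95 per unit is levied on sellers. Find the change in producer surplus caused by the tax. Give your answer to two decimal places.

-420.82

Pre-tax equilibrium: 175 - 5Q = 33 + 3Q gives Q* = 17.75, P* = 86.25.
With the tax, sellers need 95 more per unit: 175 - 5Q = 33 + 3Q + 95, so Q_t = 5.875. Buyers pay P_b = 145.625; sellers receive P_s = P_b - 95 = 50.625.
PS falls from (1/2)(17.75)(53.25) = 472.5938 to (1/2)(5.875)(17.625) = 51.7734, a change of -420.8203.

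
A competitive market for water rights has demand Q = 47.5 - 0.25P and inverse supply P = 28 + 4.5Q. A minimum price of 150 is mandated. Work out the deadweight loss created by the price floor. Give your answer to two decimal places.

Rewriting demand in inverse form: P = 190 - 4Q.
Free-market equilibrium: 190 - 4Q = 28 + 4.5Q gives Q* = 19.0588, P* = 113.7647.
At P = 150, buyers demand (190 - 150)/4 = 10 while sellers would supply more, so the quantity traded is 10 at price 150.
At Q = 10 the demand price is 150 and the supply price is 73. Deadweight loss is the triangle between the curves from 10 to 19.0588: (1/2)(150 - 73)(19.0588 - 10) = 348.7647.

348.76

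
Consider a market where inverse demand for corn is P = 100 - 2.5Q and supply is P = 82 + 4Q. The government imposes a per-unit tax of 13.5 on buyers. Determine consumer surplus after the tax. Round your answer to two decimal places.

Without the tax, 100 - 2.5Q = 82 + 4Q so Q* = 2.7692 and P* = 93.0769.
With the tax, buyers' net willingness to pay falls by 13.5: (100 - 13.5) - 2.5Q = 82 + 4Q, so Q_t = 0.6923. Buyers pay P_b = 98.2692; sellers receive P_s = P_b - 13.5 = 84.7692.
Consumer surplus is the triangle under demand above P_b: (1/2)(0.6923)(100 - 98.2692) = 0.5991.

0.60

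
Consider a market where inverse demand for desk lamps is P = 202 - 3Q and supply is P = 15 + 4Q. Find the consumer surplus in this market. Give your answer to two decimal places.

1070.48

Setting demand equal to supply, 187 = 7Q, so Q* = 26.7143 and P* = 121.8571.
Consumer surplus is the triangle under demand above P*: (1/2)(26.7143)(202 - 121.8571) = (1/2)(26.7143)(80.1429) = 1070.4796.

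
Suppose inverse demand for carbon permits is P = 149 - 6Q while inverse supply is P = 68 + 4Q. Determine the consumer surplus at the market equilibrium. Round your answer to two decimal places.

Equilibrium: 149 - 6Q = 68 + 4Q, so Q* = 8.1 and P* = 100.4.
CS is the area between the demand curve and P* from 0 to Q*: (1/2)(8.1)(48.6) = 196.83.

196.83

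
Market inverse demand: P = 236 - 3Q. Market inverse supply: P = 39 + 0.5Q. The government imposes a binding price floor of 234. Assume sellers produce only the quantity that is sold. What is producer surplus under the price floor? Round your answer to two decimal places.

Without the control, 236 - 3Q = 39 + 0.5Q so Q* = 56.2857 and P* = 67.1429.
At the floor price 234, quantity demanded is (236 - 234)/3 = 0.6667; demand is the short side, so Q = 0.6667 trades at P = 234.
The supply price at Q = 0.6667 is 39.3333. PS is the trapezoid between 234 and supply over [0, 0.6667]: (1/2)[(234 - 39) + (234 - 39.3333)](0.6667) = 129.8889.

129.89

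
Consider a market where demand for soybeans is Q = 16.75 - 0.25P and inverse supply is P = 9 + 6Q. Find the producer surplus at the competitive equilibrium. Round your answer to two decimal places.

100.92

Rewriting demand in inverse form: P = 67 - 4Q.
Set 67 - 4Q = 9 + 6Q, which gives 58 = 10Q, so Q* = 5.8 and P* = 67 - 4(5.8) = 43.8.
PS is the area between P* and the supply curve from 0 to Q*: (1/2)(5.8)(34.8) = 100.92.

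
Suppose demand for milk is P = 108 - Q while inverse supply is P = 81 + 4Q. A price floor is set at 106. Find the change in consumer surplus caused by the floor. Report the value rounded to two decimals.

Free-market equilibrium: 108 - Q = 81 + 4Q gives Q* = 5.4, P* = 102.6.
At the floor price 106, quantity demanded is (108 - 106)/1 = 2; demand is the short side, so Q = 2 trades at P = 106.
CS goes from (1/2)(5.4)(5.4) = 14.58 to 2 (computed as (108 - 106)(2) - (1/2)(1)(2)^2), a change of -12.58.

-12.58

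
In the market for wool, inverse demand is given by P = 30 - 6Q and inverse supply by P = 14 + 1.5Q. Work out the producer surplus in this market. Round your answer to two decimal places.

3.41

Set 30 - 6Q = 14 + 1.5Q, which gives 16 = 7.5Q, so Q* = 2.1333 and P* = 30 - 6(2.1333) = 17.2.
Producer surplus is the triangle above supply below P*: (1/2)(2.1333)(17.2 - 14) = (1/2)(2.1333)(3.2) = 3.4133.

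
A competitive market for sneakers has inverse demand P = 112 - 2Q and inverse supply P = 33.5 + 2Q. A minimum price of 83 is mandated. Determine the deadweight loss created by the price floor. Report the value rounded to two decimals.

52.53

Free-market equilibrium: 112 - 2Q = 33.5 + 2Q gives Q* = 19.625, P* = 72.75.
At the floor price 83, quantity demanded is (112 - 83)/2 = 14.5; demand is the short side, so Q = 14.5 trades at P = 83.
The lost-trades triangle has base Q* - 14.5 = 5.125 and height equal to the gap between the curves at Q = 14.5, which is 83 - 62.5 = 20.5. DWL = (1/2)(5.125)(20.5) = 52.5312.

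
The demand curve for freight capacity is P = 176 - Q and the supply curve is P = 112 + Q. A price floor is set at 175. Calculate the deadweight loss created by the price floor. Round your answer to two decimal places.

961.00

Free-market equilibrium: 176 - Q = 112 + Q gives Q* = 32, P* = 144.
At the floor price 175, quantity demanded is (176 - 175)/1 = 1; demand is the short side, so Q = 1 trades at P = 175.
The lost-trades triangle has base Q* - 1 = 31 and height equal to the gap between the curves at Q = 1, which is 175 - 113 = 62. DWL = (1/2)(31)(62) = 961.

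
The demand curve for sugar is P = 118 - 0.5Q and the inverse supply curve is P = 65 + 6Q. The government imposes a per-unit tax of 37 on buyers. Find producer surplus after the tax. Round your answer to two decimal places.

18.18

Without the tax, 118 - 0.5Q = 65 + 6Q so Q* = 8.1538 and P* = 113.9231.
A tax on buyers shifts demand down by 37: (118 - 37) - 0.5Q = 65 + 6Q, so Q_t = 2.4615. Buyers pay P_b = 116.7692; sellers receive P_s = P_b - 37 = 79.7692.
Producer surplus is the triangle above supply below P_s: (1/2)(2.4615)(79.7692 - 65) = 18.1775.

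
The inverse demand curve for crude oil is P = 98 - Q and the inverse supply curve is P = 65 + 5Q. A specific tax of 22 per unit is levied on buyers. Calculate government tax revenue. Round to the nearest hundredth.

40.33

Pre-tax equilibrium: 98 - Q = 65 + 5Q gives Q* = 5.5, P* = 92.5.
A tax on buyers shifts demand down by 22: (98 - 22) - Q = 65 + 5Q, so Q_t = 1.8333. Buyers pay P_b = 96.1667; sellers receive P_s = P_b - 22 = 74.1667.
Revenue is the tax times quantity traded: 22 x 1.8333 = 40.3333.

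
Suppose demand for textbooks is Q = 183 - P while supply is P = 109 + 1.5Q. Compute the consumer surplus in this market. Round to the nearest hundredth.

438.08

Rewriting demand in inverse form: P = 183 - Q.
Setting demand equal to supply, 74 = 2.5Q, so Q* = 29.6 and P* = 153.4.
The demand choke price is 183, so CS = (1/2)(Q*)(183 - P*) = (1/2)(29.6)(29.6) = 438.08.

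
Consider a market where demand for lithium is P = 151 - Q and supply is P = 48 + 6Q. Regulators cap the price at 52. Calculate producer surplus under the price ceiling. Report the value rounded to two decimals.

Without the control, 151 - Q = 48 + 6Q so Q* = 14.7143 and P* = 136.2857.
At the ceiling price 52, quantity supplied is (52 - 48)/6 = 0.6667; supply is the short side, so Q = 0.6667 trades at P = 52.
PS is the triangle above supply below 52: (1/2)(0.6667)(52 - 48) = 1.3333.

1.33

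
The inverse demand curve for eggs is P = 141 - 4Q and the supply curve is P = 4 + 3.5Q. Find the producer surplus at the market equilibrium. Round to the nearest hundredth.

583.92

Setting demand equal to supply, 137 = 7.5Q, so Q* = 18.2667 and P* = 67.9333.
The supply curve's price intercept is 4, so PS = (1/2)(Q*)(P* - 4) = (1/2)(18.2667)(63.9333) = 583.9244.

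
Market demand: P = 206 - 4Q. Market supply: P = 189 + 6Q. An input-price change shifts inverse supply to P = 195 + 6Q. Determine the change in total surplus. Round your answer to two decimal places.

-8.40

Initial equilibrium: Q_0 = 1.7, P_0 = 199.2; CS_0 = (1/2)(1.7)(6.8) = 5.78, PS_0 = (1/2)(1.7)(10.2) = 8.67.
New equilibrium: 206 - 4Q = 195 + 6Q gives Q_1 = 1.1, P_1 = 201.6; CS_1 = 2.42, PS_1 = 3.63.
Change in total surplus = (2.42 + 3.63) - (5.78 + 8.67) = -8.4.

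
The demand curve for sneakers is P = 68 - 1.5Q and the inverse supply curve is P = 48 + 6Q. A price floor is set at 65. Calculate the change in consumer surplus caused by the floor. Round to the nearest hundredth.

Without the control, 68 - 1.5Q = 48 + 6Q so Q* = 2.6667 and P* = 64.
At P = 65, buyers demand (68 - 65)/1.5 = 2 while sellers would supply more, so the quantity traded is 2 at price 65.
CS goes from (1/2)(2.6667)(4) = 5.3333 to 3 (computed as (68 - 65)(2) - (1/2)(1.5)(2)^2), a change of -2.3333.

-2.33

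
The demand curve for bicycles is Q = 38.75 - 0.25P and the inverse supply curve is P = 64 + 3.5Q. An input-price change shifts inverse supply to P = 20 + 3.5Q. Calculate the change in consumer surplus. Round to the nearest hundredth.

Rewriting demand in inverse form: P = 155 - 4Q.
Initial equilibrium: Q_0 = 12.1333, P_0 = 106.4667; CS_0 = (1/2)(12.1333)(48.5333) = 294.4356, PS_0 = (1/2)(12.1333)(42.4667) = 257.6311.
New equilibrium: 155 - 4Q = 20 + 3.5Q gives Q_1 = 18, P_1 = 83; CS_1 = 648, PS_1 = 567.
Change in consumer surplus = 648 - 294.4356 = 353.5644.

353.56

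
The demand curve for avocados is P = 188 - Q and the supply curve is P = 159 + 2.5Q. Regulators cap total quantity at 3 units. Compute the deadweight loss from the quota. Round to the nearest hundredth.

48.89

Unrestricted equilibrium: Q* = (188 - 159)/(1 + 2.5) = 8.2857.
At Q = 3 the demand price is 188 - (3) = 185 and the supply price is 159 + 2.5(3) = 166.5.
DWL = (1/2)(gap between curves at 3) x (Q* - 3) = (1/2)(18.5)(5.2857) = 48.8929.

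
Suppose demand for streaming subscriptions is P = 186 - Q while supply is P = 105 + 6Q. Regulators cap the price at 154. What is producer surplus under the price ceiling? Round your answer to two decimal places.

200.08

Free-market equilibrium: 186 - Q = 105 + 6Q gives Q* = 11.5714, P* = 174.4286.
At the ceiling price 154, quantity supplied is (154 - 105)/6 = 8.1667; supply is the short side, so Q = 8.1667 trades at P = 154.
PS is the triangle above supply below 154: (1/2)(8.1667)(154 - 105) = 200.0833.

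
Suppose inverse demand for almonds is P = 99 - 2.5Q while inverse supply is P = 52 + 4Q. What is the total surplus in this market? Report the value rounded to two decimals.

Equilibrium: 99 - 2.5Q = 52 + 4Q, so Q* = 7.2308 and P* = 80.9231.
CS = (1/2)(7.2308)(18.0769) = 65.355 and PS = (1/2)(7.2308)(28.9231) = 104.568, so total surplus = 169.9231.

169.92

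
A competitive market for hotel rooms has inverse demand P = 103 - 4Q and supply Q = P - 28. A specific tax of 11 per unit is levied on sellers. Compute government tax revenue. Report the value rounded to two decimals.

140.80

Rewriting supply in inverse form: P = 28 + Q.
Without the tax, 103 - 4Q = 28 + Q so Q* = 15 and P* = 43.
With the tax, sellers need 11 more per unit: 103 - 4Q = 28 + Q + 11, so Q_t = 12.8. Buyers pay P_b = 51.8; sellers receive P_s = P_b - 11 = 40.8.
Tax revenue = t x Q_t = 11 x 12.8 = 140.8.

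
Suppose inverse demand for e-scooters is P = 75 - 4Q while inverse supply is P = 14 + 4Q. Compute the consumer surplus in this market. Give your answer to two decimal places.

Setting demand equal to supply, 61 = 8Q, so Q* = 7.625 and P* = 44.5.
Consumer surplus is the triangle under demand above P*: (1/2)(7.625)(75 - 44.5) = (1/2)(7.625)(30.5) = 116.2812.

116.28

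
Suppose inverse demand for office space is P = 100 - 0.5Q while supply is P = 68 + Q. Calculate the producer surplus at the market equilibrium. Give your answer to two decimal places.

Set 100 - 0.5Q = 68 + Q, which gives 32 = 1.5Q, so Q* = 21.3333 and P* = 100 - 0.5(21.3333) = 89.3333.
The supply curve's price intercept is 68, so PS = (1/2)(Q*)(P* - 68) = (1/2)(21.3333)(21.3333) = 227.5556.

227.56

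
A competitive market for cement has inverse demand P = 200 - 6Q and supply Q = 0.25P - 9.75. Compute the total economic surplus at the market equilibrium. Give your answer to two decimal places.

1296.05

Rewriting supply in inverse form: P = 39 + 4Q.
Equilibrium: 200 - 6Q = 39 + 4Q, so Q* = 16.1 and P* = 103.4.
Total surplus is the full triangle between the curves from 0 to Q*: (1/2)(16.1)(200 - 39) = 1296.05.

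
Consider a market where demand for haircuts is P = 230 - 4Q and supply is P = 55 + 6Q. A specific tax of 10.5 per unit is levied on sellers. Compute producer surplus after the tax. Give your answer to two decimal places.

Pre-tax equilibrium: 230 - 4Q = 55 + 6Q gives Q* = 17.5, P* = 160.
A tax on sellers shifts supply up by 10.5: 230 - 4Q = 55 + 6Q + 10.5, so Q_t = 16.45. Buyers pay P_b = 164.2; sellers receive P_s = P_b - 10.5 = 153.7.
Producer surplus is the triangle above supply below P_s: (1/2)(16.45)(153.7 - 55) = 811.8075.

811.81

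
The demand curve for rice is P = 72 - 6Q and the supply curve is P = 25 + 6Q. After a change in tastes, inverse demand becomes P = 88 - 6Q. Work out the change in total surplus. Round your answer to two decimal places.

Initial equilibrium: Q_0 = 3.9167, P_0 = 48.5; CS_0 = (1/2)(3.9167)(23.5) = 46.0208, PS_0 = (1/2)(3.9167)(23.5) = 46.0208.
New equilibrium: 88 - 6Q = 25 + 6Q gives Q_1 = 5.25, P_1 = 56.5; CS_1 = 82.6875, PS_1 = 82.6875.
Change in total surplus = (82.6875 + 82.6875) - (46.0208 + 46.0208) = 73.3333.

73.33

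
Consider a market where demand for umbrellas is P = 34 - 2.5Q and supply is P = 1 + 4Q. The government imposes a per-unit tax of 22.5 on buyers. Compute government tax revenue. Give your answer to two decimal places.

36.35

Pre-tax equilibrium: 34 - 2.5Q = 1 + 4Q gives Q* = 5.0769, P* = 21.3077.
With the tax, buyers' net willingness to pay falls by 22.5: (34 - 22.5) - 2.5Q = 1 + 4Q, so Q_t = 1.6154. Buyers pay P_b = 29.9615; sellers receive P_s = P_b - 22.5 = 7.4615.
Tax revenue = t x Q_t = 22.5 x 1.6154 = 36.3462.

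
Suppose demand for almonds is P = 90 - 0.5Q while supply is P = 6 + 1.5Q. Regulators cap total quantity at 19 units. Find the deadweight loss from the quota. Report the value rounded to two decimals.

529.00

Without the quota, 90 - 0.5Q = 6 + 1.5Q gives Q* = 42.
At Q = 19 the demand price is 90 - 0.5(19) = 80.5 and the supply price is 6 + 1.5(19) = 34.5.
Deadweight loss is the triangle between the curves from 19 to 42: (1/2)(80.5 - 34.5)(42 - 19) = 529.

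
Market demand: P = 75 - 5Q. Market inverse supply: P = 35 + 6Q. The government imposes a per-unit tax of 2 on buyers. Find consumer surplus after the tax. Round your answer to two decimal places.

29.83

Pre-tax equilibrium: 75 - 5Q = 35 + 6Q gives Q* = 3.6364, P* = 56.8182.
A tax on buyers shifts demand down by 2: (75 - 2) - 5Q = 35 + 6Q, so Q_t = 3.4545. Buyers pay P_b = 57.7273; sellers receive P_s = P_b - 2 = 55.7273.
Consumer surplus is the triangle under demand above P_b: (1/2)(3.4545)(75 - 57.7273) = 29.8347.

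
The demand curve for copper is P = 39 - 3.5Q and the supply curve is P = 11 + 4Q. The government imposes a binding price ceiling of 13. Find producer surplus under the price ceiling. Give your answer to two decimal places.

Free-market equilibrium: 39 - 3.5Q = 11 + 4Q gives Q* = 3.7333, P* = 25.9333.
At the ceiling price 13, quantity supplied is (13 - 11)/4 = 0.5; supply is the short side, so Q = 0.5 trades at P = 13.
PS is the triangle above supply below 13: (1/2)(0.5)(13 - 11) = 0.5.

0.50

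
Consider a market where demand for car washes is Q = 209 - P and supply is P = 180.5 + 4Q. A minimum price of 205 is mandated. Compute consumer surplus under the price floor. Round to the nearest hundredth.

8.00

Rewriting demand in inverse form: P = 209 - Q.
Without the control, 209 - Q = 180.5 + 4Q so Q* = 5.7 and P* = 203.3.
At P = 205, buyers demand (209 - 205)/1 = 4 while sellers would supply more, so the quantity traded is 4 at price 205.
CS is the triangle under demand above 205: (1/2)(4)(209 - 205) = 8.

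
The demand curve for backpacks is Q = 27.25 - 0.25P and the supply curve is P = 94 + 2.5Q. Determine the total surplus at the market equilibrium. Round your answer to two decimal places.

Rewriting demand in inverse form: P = 109 - 4Q.
Equilibrium: 109 - 4Q = 94 + 2.5Q, so Q* = 2.3077 and P* = 99.7692.
Total surplus is the full triangle between the curves from 0 to Q*: (1/2)(2.3077)(109 - 94) = 17.3077.

17.31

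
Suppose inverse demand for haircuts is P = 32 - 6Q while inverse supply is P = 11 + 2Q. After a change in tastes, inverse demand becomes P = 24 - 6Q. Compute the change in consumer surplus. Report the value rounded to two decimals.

-12.75

Initial equilibrium: Q_0 = 2.625, P_0 = 16.25; CS_0 = (1/2)(2.625)(15.75) = 20.6719, PS_0 = (1/2)(2.625)(5.25) = 6.8906.
New equilibrium: 24 - 6Q = 11 + 2Q gives Q_1 = 1.625, P_1 = 14.25; CS_1 = 7.9219, PS_1 = 2.6406.
Change in consumer surplus = 7.9219 - 20.6719 = -12.75.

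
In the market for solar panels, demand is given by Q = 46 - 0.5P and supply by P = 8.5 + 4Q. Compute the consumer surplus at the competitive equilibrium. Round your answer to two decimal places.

Rewriting demand in inverse form: P = 92 - 2Q.
Setting demand equal to supply, 83.5 = 6Q, so Q* = 13.9167 and P* = 64.1667.
CS is the area between the demand curve and P* from 0 to Q*: (1/2)(13.9167)(27.8333) = 193.6736.

193.67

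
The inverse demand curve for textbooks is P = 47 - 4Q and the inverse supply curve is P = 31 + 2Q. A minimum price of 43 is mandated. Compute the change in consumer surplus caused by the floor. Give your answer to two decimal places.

Without the control, 47 - 4Q = 31 + 2Q so Q* = 2.6667 and P* = 36.3333.
At the floor price 43, quantity demanded is (47 - 43)/4 = 1; demand is the short side, so Q = 1 trades at P = 43.
CS goes from (1/2)(2.6667)(10.6667) = 14.2222 to 2 (computed as (47 - 43)(1) - (1/2)(4)(1)^2), a change of -12.2222.

-12.22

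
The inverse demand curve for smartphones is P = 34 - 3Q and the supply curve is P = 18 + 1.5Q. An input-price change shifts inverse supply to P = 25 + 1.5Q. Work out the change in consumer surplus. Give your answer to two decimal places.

-12.96

Initial equilibrium: Q_0 = 3.5556, P_0 = 23.3333; CS_0 = (1/2)(3.5556)(10.6667) = 18.963, PS_0 = (1/2)(3.5556)(5.3333) = 9.4815.
New equilibrium: 34 - 3Q = 25 + 1.5Q gives Q_1 = 2, P_1 = 28; CS_1 = 6, PS_1 = 3.
Change in consumer surplus = 6 - 18.963 = -12.963.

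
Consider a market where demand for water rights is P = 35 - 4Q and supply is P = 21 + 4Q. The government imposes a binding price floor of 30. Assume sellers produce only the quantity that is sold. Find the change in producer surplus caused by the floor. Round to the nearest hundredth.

Free-market equilibrium: 35 - 4Q = 21 + 4Q gives Q* = 1.75, P* = 28.
At P = 30, buyers demand (35 - 30)/4 = 1.25 while sellers would supply more, so the quantity traded is 1.25 at price 30.
PS goes from (1/2)(1.75)(7) = 6.125 to 8.125 (computed as (30 - 21)(1.25) - (1/2)(4)(1.25)^2), a change of 2.

2.00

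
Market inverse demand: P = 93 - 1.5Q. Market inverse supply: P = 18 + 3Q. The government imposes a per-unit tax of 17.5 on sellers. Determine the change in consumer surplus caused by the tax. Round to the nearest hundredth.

-85.88

Pre-tax equilibrium: 93 - 1.5Q = 18 + 3Q gives Q* = 16.6667, P* = 68.
With the tax, sellers need 17.5 more per unit: 93 - 1.5Q = 18 + 3Q + 17.5, so Q_t = 12.7778. Buyers pay P_b = 73.8333; sellers receive P_s = P_b - 17.5 = 56.3333.
Consumers lose the trapezoid between P* and P_b out to Q_t plus the triangle from Q_t to Q*: change in CS = 122.4537 - 208.3333 = -85.8796.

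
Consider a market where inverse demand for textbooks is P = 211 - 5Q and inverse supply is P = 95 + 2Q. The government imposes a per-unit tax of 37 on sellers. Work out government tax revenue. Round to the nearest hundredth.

Without the tax, 211 - 5Q = 95 + 2Q so Q* = 16.5714 and P* = 128.1429.
With the tax, sellers need 37 more per unit: 211 - 5Q = 95 + 2Q + 37, so Q_t = 11.2857. Buyers pay P_b = 154.5714; sellers receive P_s = P_b - 37 = 117.5714.
Tax revenue = t x Q_t = 37 x 11.2857 = 417.5714.

417.57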